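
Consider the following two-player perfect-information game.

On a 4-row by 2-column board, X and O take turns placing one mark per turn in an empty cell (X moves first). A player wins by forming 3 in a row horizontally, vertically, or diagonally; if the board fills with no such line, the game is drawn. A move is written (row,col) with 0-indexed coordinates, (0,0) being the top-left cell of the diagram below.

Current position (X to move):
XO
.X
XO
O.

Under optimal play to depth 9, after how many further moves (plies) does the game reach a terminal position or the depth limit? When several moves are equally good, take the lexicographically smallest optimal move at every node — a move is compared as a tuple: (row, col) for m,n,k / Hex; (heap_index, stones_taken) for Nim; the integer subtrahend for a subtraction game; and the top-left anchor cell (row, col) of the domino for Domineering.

PV length from [XO/.X/XO/O.]: 1 ply

ply 1, X at XO/.X/XO/O. | (1,0)=+1→XO/XX/XO/O.*; (3,1)=+0→XO/.X/XO/OX
ply 2: XO/XX/XO/O. is terminal -1 (O); from XO/.X/XO/O. depth 9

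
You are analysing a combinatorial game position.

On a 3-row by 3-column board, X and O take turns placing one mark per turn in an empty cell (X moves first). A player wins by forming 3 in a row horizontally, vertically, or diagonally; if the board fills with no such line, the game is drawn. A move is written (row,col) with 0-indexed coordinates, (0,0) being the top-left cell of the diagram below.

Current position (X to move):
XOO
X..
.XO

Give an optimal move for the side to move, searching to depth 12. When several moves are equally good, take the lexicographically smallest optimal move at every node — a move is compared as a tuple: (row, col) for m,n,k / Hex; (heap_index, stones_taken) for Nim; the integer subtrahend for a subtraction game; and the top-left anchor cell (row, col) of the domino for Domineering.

X's best at [XOO/X../.XO]: (1,2)

p1 X@[XOO/X../.XO]: (1,1)[XOO/XX./.XO]-1 (1,2)[XOO/X.X/.XO]+1* (2,0)[XOO/X../XXO]+1
p2 O@[XOO/X.X/.XO]: (1,1)[XOO/XOX/.XO]-1* (2,0)[XOO/X.X/OXO]-1
p3 X@[XOO/XOX/.XO]: (2,0)[XOO/XOX/XXO]+1*
p4 O@[XOO/XOX/XXO] terminal -1; root [XOO/X../.XO] d12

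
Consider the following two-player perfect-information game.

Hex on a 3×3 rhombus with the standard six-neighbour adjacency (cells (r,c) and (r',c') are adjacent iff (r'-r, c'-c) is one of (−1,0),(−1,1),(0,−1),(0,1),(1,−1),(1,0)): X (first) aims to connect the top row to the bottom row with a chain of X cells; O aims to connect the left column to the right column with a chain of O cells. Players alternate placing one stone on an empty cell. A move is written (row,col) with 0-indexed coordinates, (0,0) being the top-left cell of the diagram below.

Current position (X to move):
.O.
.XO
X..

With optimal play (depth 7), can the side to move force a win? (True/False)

p1 X@[.O./.XO/X..]: (0,0)[XO./.XO/X..]+1* (0,2)[.OX/.XO/X..]+1 (1,0)[.O./XXO/X..]+1 (2,1)[.O./.XO/XX.]-1 (2,2)[.O./.XO/X.X]-1
p2 O@[XO./.XO/X..]: (0,2)[XOO/.XO/X..]-1* (1,0)[XO./OXO/X..]-1 (2,1)[XO./.XO/XO.]-1 (2,2)[XO./.XO/X.O]-1
p3 X@[XOO/.XO/X..]: (1,0)[XOO/XXO/X..]+1* (2,1)[XOO/.XO/XX.]-1 (2,2)[XOO/.XO/X.X]-1
p4 O@[XOO/XXO/X..] terminal -1; root [.O./.XO/X..] d7

X winning at [.O./.XO/X..]: True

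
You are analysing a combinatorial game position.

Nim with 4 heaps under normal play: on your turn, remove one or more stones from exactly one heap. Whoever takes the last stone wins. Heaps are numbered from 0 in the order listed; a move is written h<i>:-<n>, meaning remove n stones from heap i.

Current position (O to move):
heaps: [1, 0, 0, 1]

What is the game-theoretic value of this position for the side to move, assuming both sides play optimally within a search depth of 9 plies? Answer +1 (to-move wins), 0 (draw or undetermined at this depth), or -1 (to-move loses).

[(1,0,0,1)] O move#1: h0:-1:-1/(0,0,0,1)*, h3:-1:-1/(1,0,0,0)
[(0,0,0,1)] X move#2: h3:-1:+1/(0,0,0,0)*
[(0,0,0,0)] end (terminal -1, O#3); searched (1,0,0,1) to 9

value((1,0,0,1), O) = -1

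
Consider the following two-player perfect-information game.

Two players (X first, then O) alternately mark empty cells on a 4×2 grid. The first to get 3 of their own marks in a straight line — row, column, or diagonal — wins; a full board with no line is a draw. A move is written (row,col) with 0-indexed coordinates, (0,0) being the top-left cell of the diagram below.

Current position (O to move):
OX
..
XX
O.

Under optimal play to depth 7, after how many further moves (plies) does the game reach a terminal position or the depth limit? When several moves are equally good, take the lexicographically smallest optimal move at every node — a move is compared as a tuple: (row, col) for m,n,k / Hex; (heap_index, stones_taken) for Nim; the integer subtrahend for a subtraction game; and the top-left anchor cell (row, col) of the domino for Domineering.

ply 1, O at OX/../XX/O. | (1,0)=-1→OX/O./XX/O.; (1,1)=+0→OX/.O/XX/O.*; (3,1)=-1→OX/../XX/OO
ply 2, X at OX/.O/XX/O. | (1,0)=+0→OX/XO/XX/O.*; (3,1)=+0→OX/.O/XX/OX
ply 3, O at OX/XO/XX/O. | (3,1)=+0→OX/XO/XX/OO*
ply 4: OX/XO/XX/OO is terminal +0 (X); from OX/../XX/O. depth 7

PV length from [OX/../XX/O.]: 3 plies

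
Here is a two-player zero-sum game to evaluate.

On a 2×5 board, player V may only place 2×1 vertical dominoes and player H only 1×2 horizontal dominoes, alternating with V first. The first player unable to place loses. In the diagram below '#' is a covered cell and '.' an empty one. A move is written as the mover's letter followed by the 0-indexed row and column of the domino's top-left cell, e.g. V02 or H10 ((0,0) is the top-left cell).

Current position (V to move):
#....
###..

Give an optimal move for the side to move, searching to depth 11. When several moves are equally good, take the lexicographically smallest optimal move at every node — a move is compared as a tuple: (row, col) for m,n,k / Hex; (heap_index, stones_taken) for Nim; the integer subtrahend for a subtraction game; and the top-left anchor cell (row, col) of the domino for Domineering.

V's best at [#..../###..]: V03

p1 V@[#..../###..]: V03[#..#./####.]+1* V04[#...#/###.#]-1
p2 H@[#..#./####.]: H01[####./####.]-1*
p3 V@[####./####.]: V04[#####/#####]+1*
p4 H@[#####/#####] terminal -1; root [#..../###..] d11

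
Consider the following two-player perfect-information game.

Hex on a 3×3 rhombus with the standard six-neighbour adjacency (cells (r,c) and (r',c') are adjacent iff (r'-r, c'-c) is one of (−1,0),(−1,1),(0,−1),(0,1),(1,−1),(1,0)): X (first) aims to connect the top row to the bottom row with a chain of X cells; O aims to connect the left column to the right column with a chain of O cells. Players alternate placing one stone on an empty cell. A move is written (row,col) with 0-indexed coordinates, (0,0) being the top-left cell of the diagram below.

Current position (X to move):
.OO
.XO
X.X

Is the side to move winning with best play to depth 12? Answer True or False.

X winning at [.OO/.XO/X.X]: False

ply 1, X at .OO/.XO/X.X | (0,0)=-1→XOO/.XO/X.X*; (1,0)=-1→.OO/XXO/X.X; (2,1)=-1→.OO/.XO/XXX
ply 2, O at XOO/.XO/X.X | (1,0)=+1→XOO/OXO/X.X*; (2,1)=-1→XOO/.XO/XOX
ply 3: XOO/OXO/X.X is terminal -1 (X); from .OO/.XO/X.X depth 12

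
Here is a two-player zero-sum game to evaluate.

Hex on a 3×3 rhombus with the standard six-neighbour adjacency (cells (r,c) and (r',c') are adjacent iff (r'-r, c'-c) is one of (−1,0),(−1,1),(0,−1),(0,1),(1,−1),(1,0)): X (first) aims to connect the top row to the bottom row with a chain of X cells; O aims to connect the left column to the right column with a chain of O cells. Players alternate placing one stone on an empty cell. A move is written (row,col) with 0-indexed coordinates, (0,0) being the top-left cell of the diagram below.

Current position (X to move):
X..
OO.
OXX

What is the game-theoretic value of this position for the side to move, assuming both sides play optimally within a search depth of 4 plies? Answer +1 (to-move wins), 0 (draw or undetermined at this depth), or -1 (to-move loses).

value(X../OO./OXX, X) = -1

p1 X@[X../OO./OXX]: (0,1)[XX./OO./OXX]-1* (0,2)[X.X/OO./OXX]-1 (1,2)[X../OOX/OXX]-1
p2 O@[XX./OO./OXX]: (0,2)[XXO/OO./OXX]+1* (1,2)[XX./OOO/OXX]+1
p3 X@[XXO/OO./OXX] terminal -1; root [X../OO./OXX] d4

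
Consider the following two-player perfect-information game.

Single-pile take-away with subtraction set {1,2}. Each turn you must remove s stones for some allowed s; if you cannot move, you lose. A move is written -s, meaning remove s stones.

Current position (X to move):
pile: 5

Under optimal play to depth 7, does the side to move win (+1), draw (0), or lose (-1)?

[5] X move#1: -1:-1/4, -2:+1/3*
[3] O move#2: -1:-1/2*, -2:-1/1
[2] X move#3: -1:-1/1, -2:+1/0*
[0] end (terminal -1, O#4); searched 5 to 7

value(5, X) = +1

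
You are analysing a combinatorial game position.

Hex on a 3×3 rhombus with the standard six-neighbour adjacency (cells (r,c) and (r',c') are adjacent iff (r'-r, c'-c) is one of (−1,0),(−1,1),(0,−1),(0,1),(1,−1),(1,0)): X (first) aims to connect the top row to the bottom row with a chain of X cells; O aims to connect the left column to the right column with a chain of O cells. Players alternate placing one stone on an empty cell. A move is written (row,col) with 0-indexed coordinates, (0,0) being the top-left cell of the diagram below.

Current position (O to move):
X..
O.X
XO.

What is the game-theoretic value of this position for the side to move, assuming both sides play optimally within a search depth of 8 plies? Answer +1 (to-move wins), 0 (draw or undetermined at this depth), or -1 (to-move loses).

ply 1, O at X../O.X/XO. | (0,1)=-1→XO./O.X/XO.; (0,2)=+1→X.O/O.X/XO.*; (1,1)=+1→X../OOX/XO.; (2,2)=-1→X../O.X/XOO
ply 2, X at X.O/O.X/XO. | (0,1)=-1→XXO/O.X/XO.*; (1,1)=-1→X.O/OXX/XO.; (2,2)=-1→X.O/O.X/XOX
ply 3, O at XXO/O.X/XO. | (1,1)=+1→XXO/OOX/XO.*; (2,2)=-1→XXO/O.X/XOO
ply 4: XXO/OOX/XO. is terminal -1 (X); from X../O.X/XO. depth 8

value(X../O.X/XO., O) = +1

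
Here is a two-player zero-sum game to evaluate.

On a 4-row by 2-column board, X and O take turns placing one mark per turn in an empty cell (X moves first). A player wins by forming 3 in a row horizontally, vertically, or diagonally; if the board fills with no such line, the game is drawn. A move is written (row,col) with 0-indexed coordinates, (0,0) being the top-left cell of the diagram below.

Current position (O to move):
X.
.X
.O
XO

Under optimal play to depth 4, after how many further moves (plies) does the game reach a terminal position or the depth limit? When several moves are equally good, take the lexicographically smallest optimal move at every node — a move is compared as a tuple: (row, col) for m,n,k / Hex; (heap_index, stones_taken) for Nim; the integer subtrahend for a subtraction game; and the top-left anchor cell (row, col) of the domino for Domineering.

ply 1, O at X./.X/.O/XO | (0,1)=+0→XO/.X/.O/XO*; (1,0)=+0→X./OX/.O/XO; (2,0)=+0→X./.X/OO/XO
ply 2, X at XO/.X/.O/XO | (1,0)=+0→XO/XX/.O/XO*; (2,0)=+0→XO/.X/XO/XO
ply 3, O at XO/XX/.O/XO | (2,0)=+0→XO/XX/OO/XO*
ply 4: XO/XX/OO/XO is terminal +0 (X); from X./.X/.O/XO depth 4

PV length from [X./.X/.O/XO]: 3 plies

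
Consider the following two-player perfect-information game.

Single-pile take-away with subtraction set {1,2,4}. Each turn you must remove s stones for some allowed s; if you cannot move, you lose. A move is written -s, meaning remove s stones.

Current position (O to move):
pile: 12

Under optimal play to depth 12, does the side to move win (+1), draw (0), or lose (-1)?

value(12, O) = -1

ply 1, O at 12 | -1=-1→11*; -2=-1→10; -4=-1→8
ply 2, X at 11 | -1=-1→10; -2=+1→9*; -4=-1→7
ply 3, O at 9 | -1=-1→8*; -2=-1→7; -4=-1→5
ply 4, X at 8 | -1=-1→7; -2=+1→6*; -4=-1→4
ply 5, O at 6 | -1=-1→5*; -2=-1→4; -4=-1→2
ply 6, X at 5 | -1=-1→4; -2=+1→3*; -4=-1→1
ply 7, O at 3 | -1=-1→2*; -2=-1→1
ply 8, X at 2 | -1=-1→1; -2=+1→0*
ply 9: 0 is terminal -1 (O); from 12 depth 12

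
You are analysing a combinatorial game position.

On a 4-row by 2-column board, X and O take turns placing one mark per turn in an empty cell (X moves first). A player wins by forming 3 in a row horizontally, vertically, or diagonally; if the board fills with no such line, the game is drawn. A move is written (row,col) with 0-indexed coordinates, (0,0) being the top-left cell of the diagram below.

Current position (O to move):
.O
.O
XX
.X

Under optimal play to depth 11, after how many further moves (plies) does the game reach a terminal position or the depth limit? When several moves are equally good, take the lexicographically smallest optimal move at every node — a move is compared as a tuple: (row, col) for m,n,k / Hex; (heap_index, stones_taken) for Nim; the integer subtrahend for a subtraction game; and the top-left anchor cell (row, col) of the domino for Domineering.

[.O/.O/XX/.X] O move#1: (0,0):+0/OO/.O/XX/.X*, (1,0):+0/.O/OO/XX/.X, (3,0):+0/.O/.O/XX/OX
[OO/.O/XX/.X] X move#2: (1,0):+0/OO/XO/XX/.X*, (3,0):+0/OO/.O/XX/XX
[OO/XO/XX/.X] O move#3: (3,0):+0/OO/XO/XX/OX*
[OO/XO/XX/OX] end (terminal +0, X#4); searched .O/.O/XX/.X to 11

PV length from [.O/.O/XX/.X]: 3 plies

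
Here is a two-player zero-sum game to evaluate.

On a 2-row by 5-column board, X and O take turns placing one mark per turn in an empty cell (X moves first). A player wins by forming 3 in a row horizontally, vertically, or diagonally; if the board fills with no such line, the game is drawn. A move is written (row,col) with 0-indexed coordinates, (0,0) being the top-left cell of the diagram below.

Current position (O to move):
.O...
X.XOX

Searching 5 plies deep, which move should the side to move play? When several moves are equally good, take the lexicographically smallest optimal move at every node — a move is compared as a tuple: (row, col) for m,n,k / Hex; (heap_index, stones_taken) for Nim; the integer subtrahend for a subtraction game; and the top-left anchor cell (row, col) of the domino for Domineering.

ply 1, O at .O.../X.XOX | (0,0)=-1→OO.../X.XOX; (0,2)=-1→.OO../X.XOX; (0,3)=-1→.O.O./X.XOX; (0,4)=-1→.O..O/X.XOX; (1,1)=+0→.O.../XOXOX*
ply 2, X at .O.../XOXOX | (0,0)=+0→XO.../XOXOX*; (0,2)=+0→.OX../XOXOX; (0,3)=+0→.O.X./XOXOX; (0,4)=-1→.O..X/XOXOX
ply 3, O at XO.../XOXOX | (0,2)=+0→XOO../XOXOX*; (0,3)=+0→XO.O./XOXOX; (0,4)=+0→XO..O/XOXOX
ply 4, X at XOO../XOXOX | (0,3)=+0→XOOX./XOXOX*; (0,4)=-1→XOO.X/XOXOX
ply 5, O at XOOX./XOXOX | (0,4)=+0→XOOXO/XOXOX*
ply 6: XOOXO/XOXOX is terminal +0 (X); from .O.../X.XOX depth 5

O's best at [.O.../X.XOX]: (1,1)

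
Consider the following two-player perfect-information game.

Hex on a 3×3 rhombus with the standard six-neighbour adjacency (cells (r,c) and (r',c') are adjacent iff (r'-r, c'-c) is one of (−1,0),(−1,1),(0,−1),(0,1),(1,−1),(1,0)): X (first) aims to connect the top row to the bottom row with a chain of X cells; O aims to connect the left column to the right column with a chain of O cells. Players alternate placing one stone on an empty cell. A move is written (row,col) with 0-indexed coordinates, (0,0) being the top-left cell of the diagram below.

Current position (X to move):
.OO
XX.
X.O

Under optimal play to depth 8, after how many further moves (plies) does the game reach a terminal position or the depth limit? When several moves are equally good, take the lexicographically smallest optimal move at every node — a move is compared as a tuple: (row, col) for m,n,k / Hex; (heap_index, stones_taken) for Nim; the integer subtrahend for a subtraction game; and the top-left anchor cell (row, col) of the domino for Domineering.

PV length from [.OO/XX./X.O]: 1 ply

[.OO/XX./X.O] X move#1: (0,0):+1/XOO/XX./X.O*, (1,2):-1/.OO/XXX/X.O, (2,1):-1/.OO/XX./XXO
[XOO/XX./X.O] end (terminal -1, O#2); searched .OO/XX./X.O to 8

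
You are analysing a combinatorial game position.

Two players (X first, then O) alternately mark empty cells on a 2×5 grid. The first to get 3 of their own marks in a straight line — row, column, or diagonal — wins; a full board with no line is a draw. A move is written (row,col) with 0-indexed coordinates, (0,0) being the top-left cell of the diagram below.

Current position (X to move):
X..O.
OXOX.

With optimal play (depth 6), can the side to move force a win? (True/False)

p1 X@[X..O./OXOX.]: (0,1)[XX.O./OXOX.]+0* (0,2)[X.XO./OXOX.]+0 (0,4)[X..OX/OXOX.]+0 (1,4)[X..O./OXOXX]-1
p2 O@[XX.O./OXOX.]: (0,2)[XXOO./OXOX.]+0* (0,4)[XX.OO/OXOX.]-1 (1,4)[XX.O./OXOXO]-1
p3 X@[XXOO./OXOX.]: (0,4)[XXOOX/OXOX.]+0* (1,4)[XXOO./OXOXX]-1
p4 O@[XXOOX/OXOX.]: (1,4)[XXOOX/OXOXO]+0*
p5 X@[XXOOX/OXOXO] terminal +0; root [X..O./OXOX.] d6

X winning at [X..O./OXOX.]: False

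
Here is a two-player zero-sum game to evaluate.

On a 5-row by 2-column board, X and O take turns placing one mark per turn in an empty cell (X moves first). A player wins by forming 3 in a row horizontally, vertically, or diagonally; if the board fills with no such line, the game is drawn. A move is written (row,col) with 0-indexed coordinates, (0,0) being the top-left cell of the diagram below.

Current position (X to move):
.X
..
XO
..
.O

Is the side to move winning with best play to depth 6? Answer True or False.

ply 1, X at .X/../XO/../.O | (0,0)=-1→XX/../XO/../.O; (1,0)=-1→.X/X./XO/../.O; (1,1)=-1→.X/.X/XO/../.O; (3,0)=-1→.X/../XO/X./.O; (3,1)=+0→.X/../XO/.X/.O*; (4,0)=-1→.X/../XO/../XO
ply 2, O at .X/../XO/.X/.O | (0,0)=-1→OX/../XO/.X/.O; (1,0)=+0→.X/O./XO/.X/.O*; (1,1)=-1→.X/.O/XO/.X/.O; (3,0)=+0→.X/../XO/OX/.O; (4,0)=-1→.X/../XO/.X/OO
ply 3, X at .X/O./XO/.X/.O | (0,0)=+0→XX/O./XO/.X/.O*; (1,1)=+0→.X/OX/XO/.X/.O; (3,0)=+0→.X/O./XO/XX/.O; (4,0)=+0→.X/O./XO/.X/XO
ply 4, O at XX/O./XO/.X/.O | (1,1)=+0→XX/OO/XO/.X/.O*; (3,0)=+0→XX/O./XO/OX/.O; (4,0)=+0→XX/O./XO/.X/OO
ply 5, X at XX/OO/XO/.X/.O | (3,0)=+0→XX/OO/XO/XX/.O*; (4,0)=+0→XX/OO/XO/.X/XO
ply 6, O at XX/OO/XO/XX/.O | (4,0)=+0→XX/OO/XO/XX/OO*
ply 7: XX/OO/XO/XX/OO is terminal +0 (X); from .X/../XO/../.O depth 6

X winning at [.X/../XO/../.O]: False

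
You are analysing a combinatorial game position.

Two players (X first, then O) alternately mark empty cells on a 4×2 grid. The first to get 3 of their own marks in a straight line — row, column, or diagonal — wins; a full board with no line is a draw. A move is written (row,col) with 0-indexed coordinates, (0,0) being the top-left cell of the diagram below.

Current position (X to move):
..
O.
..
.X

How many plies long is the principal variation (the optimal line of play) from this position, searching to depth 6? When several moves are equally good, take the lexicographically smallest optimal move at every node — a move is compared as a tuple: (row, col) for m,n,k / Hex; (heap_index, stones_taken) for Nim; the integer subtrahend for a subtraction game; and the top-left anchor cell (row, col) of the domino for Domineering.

p1 X@[../O./../.X]: (0,0)[X./O./../.X]+0* (0,1)[.X/O./../.X]-1 (1,1)[../OX/../.X]+0 (2,0)[../O./X./.X]+0 (2,1)[../O./.X/.X]+0 (3,0)[../O./../XX]+0
p2 O@[X./O./../.X]: (0,1)[XO/O./../.X]+0* (1,1)[X./OO/../.X]+0 (2,0)[X./O./O./.X]+0 (2,1)[X./O./.O/.X]+0 (3,0)[X./O./../OX]+0
p3 X@[XO/O./../.X]: (1,1)[XO/OX/../.X]+0* (2,0)[XO/O./X./.X]+0 (2,1)[XO/O./.X/.X]+0 (3,0)[XO/O./../XX]+0
p4 O@[XO/OX/../.X]: (2,0)[XO/OX/O./.X]-1 (2,1)[XO/OX/.O/.X]+0* (3,0)[XO/OX/../OX]-1
p5 X@[XO/OX/.O/.X]: (2,0)[XO/OX/XO/.X]+0* (3,0)[XO/OX/.O/XX]+0
p6 O@[XO/OX/XO/.X]: (3,0)[XO/OX/XO/OX]+0*
p7 X@[XO/OX/XO/OX] terminal +0; root [../O./../.X] d6

PV length from [../O./../.X]: 6 plies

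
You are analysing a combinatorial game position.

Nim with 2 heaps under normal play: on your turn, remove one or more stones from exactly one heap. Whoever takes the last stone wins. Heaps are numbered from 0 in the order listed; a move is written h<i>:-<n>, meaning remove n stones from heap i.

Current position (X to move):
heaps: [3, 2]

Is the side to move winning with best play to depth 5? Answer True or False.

[(3,2)] X move#1: h0:-1:+1/(2,2)*, h0:-2:-1/(1,2), h0:-3:-1/(0,2), h1:-1:-1/(3,1), h1:-2:-1/(3,0)
[(2,2)] O move#2: h0:-1:-1/(1,2)*, h0:-2:-1/(0,2), h1:-1:-1/(2,1), h1:-2:-1/(2,0)
[(1,2)] X move#3: h0:-1:-1/(0,2), h1:-1:+1/(1,1)*, h1:-2:-1/(1,0)
[(1,1)] O move#4: h0:-1:-1/(0,1)*, h1:-1:-1/(1,0)
[(0,1)] X move#5: h1:-1:+1/(0,0)*
[(0,0)] end (terminal -1, O#6); searched (3,2) to 5

X winning at [(3,2)]: True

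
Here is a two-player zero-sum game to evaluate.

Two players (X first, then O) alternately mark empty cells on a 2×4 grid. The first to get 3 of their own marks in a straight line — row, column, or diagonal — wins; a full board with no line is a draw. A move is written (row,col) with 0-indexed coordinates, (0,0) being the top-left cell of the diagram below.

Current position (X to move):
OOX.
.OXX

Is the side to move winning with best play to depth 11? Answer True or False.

[OOX./.OXX] X move#1: (0,3):+0/OOXX/.OXX*, (1,0):+0/OOX./XOXX
[OOXX/.OXX] O move#2: (1,0):+0/OOXX/OOXX*
[OOXX/OOXX] end (terminal +0, X#3); searched OOX./.OXX to 11

X winning at [OOX./.OXX]: False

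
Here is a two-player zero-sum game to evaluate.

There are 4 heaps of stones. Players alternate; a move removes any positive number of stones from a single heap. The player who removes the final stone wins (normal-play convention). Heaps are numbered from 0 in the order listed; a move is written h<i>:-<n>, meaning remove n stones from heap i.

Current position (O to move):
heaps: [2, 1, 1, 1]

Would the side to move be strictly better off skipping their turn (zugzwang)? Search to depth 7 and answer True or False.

[(2,1,1,1)] O move#1: h0:-1:+1/(1,1,1,1)*, h0:-2:-1/(0,1,1,1), h1:-1:-1/(2,0,1,1), h2:-1:-1/(2,1,0,1), h3:-1:-1/(2,1,1,0)
[(1,1,1,1)] X move#2: h0:-1:-1/(0,1,1,1)*, h1:-1:-1/(1,0,1,1), h2:-1:-1/(1,1,0,1), h3:-1:-1/(1,1,1,0)
[(0,1,1,1)] O move#3: h1:-1:+1/(0,0,1,1)*, h2:-1:+1/(0,1,0,1), h3:-1:+1/(0,1,1,0)
[(0,0,1,1)] X move#4: h2:-1:-1/(0,0,0,1)*, h3:-1:-1/(0,0,1,0)
[(0,0,0,1)] O move#5: h3:-1:+1/(0,0,0,0)*
[(0,0,0,0)] end (terminal -1, X#6); searched (2,1,1,1) to 7
pass branch (X moves first from the same position):
  | [(2,1,1,1)] X move#1: h0:-1:+1/(1,1,1,1)*, h0:-2:-1/(0,1,1,1), h1:-1:-1/(2,0,1,1), h2:-1:-1/(2,1,0,1), h3:-1:-1/(2,1,1,0)
  | [(1,1,1,1)] O move#2: h0:-1:-1/(0,1,1,1)*, h1:-1:-1/(1,0,1,1), h2:-1:-1/(1,1,0,1), h3:-1:-1/(1,1,1,0)
  | [(0,1,1,1)] X move#3: h1:-1:+1/(0,0,1,1)*, h2:-1:+1/(0,1,0,1), h3:-1:+1/(0,1,1,0)
  | [(0,0,1,1)] O move#4: h2:-1:-1/(0,0,0,1)*, h3:-1:-1/(0,0,1,0)
  | [(0,0,0,1)] X move#5: h3:-1:+1/(0,0,0,0)*
  | [(0,0,0,0)] end (terminal -1, O#6); searched (2,1,1,1) to 7
O moving scores +1; O passing scores -1

zugzwang((2,1,1,1), O) = False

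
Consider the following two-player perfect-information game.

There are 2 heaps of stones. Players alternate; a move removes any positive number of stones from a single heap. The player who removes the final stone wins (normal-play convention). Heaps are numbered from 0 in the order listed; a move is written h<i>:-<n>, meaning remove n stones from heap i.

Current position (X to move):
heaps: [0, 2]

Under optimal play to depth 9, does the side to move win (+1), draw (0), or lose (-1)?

p1 X@[(0,2)]: h1:-1[(0,1)]-1 h1:-2[(0,0)]+1*
p2 O@[(0,0)] terminal -1; root [(0,2)] d9

value((0,2), X) = +1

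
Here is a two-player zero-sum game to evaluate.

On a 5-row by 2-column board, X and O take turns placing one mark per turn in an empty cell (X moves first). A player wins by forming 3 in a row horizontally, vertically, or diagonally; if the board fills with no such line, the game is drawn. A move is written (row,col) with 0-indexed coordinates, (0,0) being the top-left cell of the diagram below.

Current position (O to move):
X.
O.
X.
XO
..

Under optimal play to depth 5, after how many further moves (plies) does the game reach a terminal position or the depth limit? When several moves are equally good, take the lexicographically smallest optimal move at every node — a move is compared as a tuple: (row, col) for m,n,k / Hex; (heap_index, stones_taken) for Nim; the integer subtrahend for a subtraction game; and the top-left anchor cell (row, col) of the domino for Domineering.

PV length from [X./O./X./XO/..]: 5 plies

ply 1, O at X./O./X./XO/.. | (0,1)=-1→XO/O./X./XO/..; (1,1)=-1→X./OO/X./XO/..; (2,1)=-1→X./O./XO/XO/..; (4,0)=+0→X./O./X./XO/O.*; (4,1)=-1→X./O./X./XO/.O
ply 2, X at X./O./X./XO/O. | (0,1)=-1→XX/O./X./XO/O.; (1,1)=+0→X./OX/X./XO/O.*; (2,1)=+0→X./O./XX/XO/O.; (4,1)=+0→X./O./X./XO/OX
ply 3, O at X./OX/X./XO/O. | (0,1)=+0→XO/OX/X./XO/O.*; (2,1)=+0→X./OX/XO/XO/O.; (4,1)=+0→X./OX/X./XO/OO
ply 4, X at XO/OX/X./XO/O. | (2,1)=+0→XO/OX/XX/XO/O.*; (4,1)=+0→XO/OX/X./XO/OX
ply 5, O at XO/OX/XX/XO/O. | (4,1)=+0→XO/OX/XX/XO/OO*
ply 6: XO/OX/XX/XO/OO is terminal +0 (X); from X./O./X./XO/.. depth 5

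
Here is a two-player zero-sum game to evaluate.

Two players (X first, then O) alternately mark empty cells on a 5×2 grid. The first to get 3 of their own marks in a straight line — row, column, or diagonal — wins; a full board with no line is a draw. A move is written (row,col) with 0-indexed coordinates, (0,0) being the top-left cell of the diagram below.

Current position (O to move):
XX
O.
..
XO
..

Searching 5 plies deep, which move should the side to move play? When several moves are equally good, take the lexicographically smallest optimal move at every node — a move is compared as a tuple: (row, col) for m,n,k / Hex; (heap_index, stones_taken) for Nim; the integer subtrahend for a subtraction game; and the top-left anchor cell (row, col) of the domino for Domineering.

O's best at [XX/O./../XO/..]: (2,1)

ply 1, O at XX/O./../XO/.. | (1,1)=+0→XX/OO/../XO/..; (2,0)=+0→XX/O./O./XO/..; (2,1)=+1→XX/O./.O/XO/..*; (4,0)=+0→XX/O./../XO/O.; (4,1)=+0→XX/O./../XO/.O
ply 2, X at XX/O./.O/XO/.. | (1,1)=-1→XX/OX/.O/XO/..*; (2,0)=-1→XX/O./XO/XO/..; (4,0)=-1→XX/O./.O/XO/X.; (4,1)=-1→XX/O./.O/XO/.X
ply 3, O at XX/OX/.O/XO/.. | (2,0)=+0→XX/OX/OO/XO/..; (4,0)=+0→XX/OX/.O/XO/O.; (4,1)=+1→XX/OX/.O/XO/.O*
ply 4: XX/OX/.O/XO/.O is terminal -1 (X); from XX/O./../XO/.. depth 5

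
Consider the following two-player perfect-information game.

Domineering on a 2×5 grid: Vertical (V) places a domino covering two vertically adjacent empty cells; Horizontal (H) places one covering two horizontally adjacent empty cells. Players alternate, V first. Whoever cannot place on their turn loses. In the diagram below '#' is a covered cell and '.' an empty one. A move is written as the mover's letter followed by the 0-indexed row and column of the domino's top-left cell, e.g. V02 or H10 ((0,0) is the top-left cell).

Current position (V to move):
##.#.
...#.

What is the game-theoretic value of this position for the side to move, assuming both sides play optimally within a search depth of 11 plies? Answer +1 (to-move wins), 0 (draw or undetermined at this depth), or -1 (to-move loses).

ply 1, V at ##.#./...#. | V02=+1→####./..##.*; V04=-1→##.##/...##
ply 2, H at ####./..##. | H10=-1→####./####.*
ply 3, V at ####./####. | V04=+1→#####/#####*
ply 4: #####/##### is terminal -1 (H); from ##.#./...#. depth 11

value(##.#./...#., V) = +1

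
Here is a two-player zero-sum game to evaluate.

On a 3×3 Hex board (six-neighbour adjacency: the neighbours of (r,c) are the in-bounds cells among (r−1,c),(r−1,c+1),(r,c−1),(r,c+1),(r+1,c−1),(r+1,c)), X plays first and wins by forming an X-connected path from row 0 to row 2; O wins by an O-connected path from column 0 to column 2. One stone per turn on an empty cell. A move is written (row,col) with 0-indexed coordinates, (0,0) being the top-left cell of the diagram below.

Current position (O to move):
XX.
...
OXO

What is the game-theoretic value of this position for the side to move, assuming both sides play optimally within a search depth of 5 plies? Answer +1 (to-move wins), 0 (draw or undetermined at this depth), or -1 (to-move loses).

value(XX./.../OXO, O) = +1

[XX./.../OXO] O move#1: (0,2):-1/XXO/.../OXO, (1,0):-1/XX./O../OXO, (1,1):+1/XX./.O./OXO*, (1,2):-1/XX./..O/OXO
[XX./.O./OXO] X move#2: (0,2):-1/XXX/.O./OXO*, (1,0):-1/XX./XO./OXO, (1,2):-1/XX./.OX/OXO
[XXX/.O./OXO] O move#3: (1,0):-1/XXX/OO./OXO, (1,2):+1/XXX/.OO/OXO*
[XXX/.OO/OXO] end (terminal -1, X#4); searched XX./.../OXO to 5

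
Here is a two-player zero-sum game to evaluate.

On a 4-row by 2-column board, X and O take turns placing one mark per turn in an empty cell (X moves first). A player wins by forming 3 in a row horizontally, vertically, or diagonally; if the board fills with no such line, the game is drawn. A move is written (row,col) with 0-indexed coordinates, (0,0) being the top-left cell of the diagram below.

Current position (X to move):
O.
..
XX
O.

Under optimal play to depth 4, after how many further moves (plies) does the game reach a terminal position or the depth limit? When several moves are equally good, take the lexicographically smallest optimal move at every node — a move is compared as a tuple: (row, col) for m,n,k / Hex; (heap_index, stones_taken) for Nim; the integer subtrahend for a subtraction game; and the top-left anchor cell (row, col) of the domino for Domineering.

ply 1, X at O./../XX/O. | (0,1)=+0→OX/../XX/O.; (1,0)=+0→O./X./XX/O.; (1,1)=+1→O./.X/XX/O.*; (3,1)=+0→O./../XX/OX
ply 2, O at O./.X/XX/O. | (0,1)=-1→OO/.X/XX/O.*; (1,0)=-1→O./OX/XX/O.; (3,1)=-1→O./.X/XX/OO
ply 3, X at OO/.X/XX/O. | (1,0)=+0→OO/XX/XX/O.; (3,1)=+1→OO/.X/XX/OX*
ply 4: OO/.X/XX/OX is terminal -1 (O); from O./../XX/O. depth 4

PV length from [O./../XX/O.]: 3 plies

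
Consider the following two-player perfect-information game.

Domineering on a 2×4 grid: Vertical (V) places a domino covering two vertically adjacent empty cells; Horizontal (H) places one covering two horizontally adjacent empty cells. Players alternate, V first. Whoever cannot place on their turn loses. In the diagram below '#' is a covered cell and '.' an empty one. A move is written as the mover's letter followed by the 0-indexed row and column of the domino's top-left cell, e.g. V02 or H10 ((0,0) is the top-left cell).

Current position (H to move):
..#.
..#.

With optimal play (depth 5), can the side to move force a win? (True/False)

H winning at [..#./..#.]: True

ply 1, H at ..#./..#. | H00=+1→###./..#.*; H10=+1→..#./###.
ply 2, V at ###./..#. | V03=-1→####/..##*
ply 3, H at ####/..## | H10=+1→####/####*
ply 4: ####/#### is terminal -1 (V); from ..#./..#. depth 5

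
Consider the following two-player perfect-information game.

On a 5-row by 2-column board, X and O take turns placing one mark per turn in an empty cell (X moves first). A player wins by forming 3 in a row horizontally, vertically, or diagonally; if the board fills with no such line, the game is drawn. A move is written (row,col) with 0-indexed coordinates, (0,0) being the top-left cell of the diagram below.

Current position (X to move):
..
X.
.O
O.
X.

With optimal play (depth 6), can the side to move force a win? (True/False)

ply 1, X at ../X./.O/O./X. | (0,0)=+0→X./X./.O/O./X.*; (0,1)=-1→.X/X./.O/O./X.; (1,1)=+0→../XX/.O/O./X.; (2,0)=+0→../X./XO/O./X.; (3,1)=+0→../X./.O/OX/X.; (4,1)=-1→../X./.O/O./XX
ply 2, O at X./X./.O/O./X. | (0,1)=-1→XO/X./.O/O./X.; (1,1)=-1→X./XO/.O/O./X.; (2,0)=+0→X./X./OO/O./X.*; (3,1)=-1→X./X./.O/OO/X.; (4,1)=-1→X./X./.O/O./XO
ply 3, X at X./X./OO/O./X. | (0,1)=-1→XX/X./OO/O./X.; (1,1)=+0→X./XX/OO/O./X.*; (3,1)=+0→X./X./OO/OX/X.; (4,1)=-1→X./X./OO/O./XX
ply 4, O at X./XX/OO/O./X. | (0,1)=+0→XO/XX/OO/O./X.*; (3,1)=+0→X./XX/OO/OO/X.; (4,1)=+0→X./XX/OO/O./XO
ply 5, X at XO/XX/OO/O./X. | (3,1)=+0→XO/XX/OO/OX/X.*; (4,1)=+0→XO/XX/OO/O./XX
ply 6, O at XO/XX/OO/OX/X. | (4,1)=+0→XO/XX/OO/OX/XO*
ply 7: XO/XX/OO/OX/XO is terminal +0 (X); from ../X./.O/O./X. depth 6

X winning at [../X./.O/O./X.]: False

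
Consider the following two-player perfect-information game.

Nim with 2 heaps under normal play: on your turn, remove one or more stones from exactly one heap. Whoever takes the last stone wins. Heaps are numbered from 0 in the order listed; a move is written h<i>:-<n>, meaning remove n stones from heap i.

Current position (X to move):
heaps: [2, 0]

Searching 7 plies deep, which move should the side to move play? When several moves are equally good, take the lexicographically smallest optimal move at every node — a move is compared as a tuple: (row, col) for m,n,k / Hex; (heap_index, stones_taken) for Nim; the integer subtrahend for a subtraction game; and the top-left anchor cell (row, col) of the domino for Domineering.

p1 X@[(2,0)]: h0:-1[(1,0)]-1 h0:-2[(0,0)]+1*
p2 O@[(0,0)] terminal -1; root [(2,0)] d7

X's best at [(2,0)]: h0:-2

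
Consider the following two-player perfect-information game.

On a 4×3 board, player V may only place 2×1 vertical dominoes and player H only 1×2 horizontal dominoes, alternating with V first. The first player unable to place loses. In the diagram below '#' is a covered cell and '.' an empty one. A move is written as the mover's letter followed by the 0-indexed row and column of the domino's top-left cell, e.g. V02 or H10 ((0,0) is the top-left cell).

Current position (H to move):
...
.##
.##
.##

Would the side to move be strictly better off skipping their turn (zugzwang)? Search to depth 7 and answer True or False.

ply 1, H at .../.##/.##/.## | H00=-1→##./.##/.##/.##*; H01=-1→.##/.##/.##/.##
ply 2, V at ##./.##/.##/.## | V10=+1→##./###/###/.##*; V20=+1→##./.##/###/###
ply 3: ##./###/###/.## is terminal -1 (H); from .../.##/.##/.## depth 7
if H skipped the turn, V would face:
~ ply 1, V at .../.##/.##/.## | V00=+1→#../###/.##/.##*; V10=-1→.../###/###/.##; V20=-1→.../.##/###/###
~ ply 2, H at #../###/.##/.## | H01=-1→###/###/.##/.##*
~ ply 3, V at ###/###/.##/.## | V20=+1→###/###/###/###*
~ ply 4: ###/###/###/### is terminal -1 (H); from .../.##/.##/.## depth 7
compare (H): move=-1 vs pass=-1

zugzwang(.../.##/.##/.##, H) = False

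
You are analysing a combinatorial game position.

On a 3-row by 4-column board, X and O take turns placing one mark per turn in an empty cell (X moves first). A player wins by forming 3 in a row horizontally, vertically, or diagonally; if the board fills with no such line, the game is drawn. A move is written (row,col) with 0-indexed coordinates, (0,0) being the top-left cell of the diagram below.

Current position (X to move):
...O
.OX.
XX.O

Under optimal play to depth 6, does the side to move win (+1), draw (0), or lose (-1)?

value(...O/.OX./XX.O, X) = +1

[...O/.OX./XX.O] X move#1: (0,0):-1/X..O/.OX./XX.O, (0,1):-1/.X.O/.OX./XX.O, (0,2):-1/..XO/.OX./XX.O, (1,0):-1/...O/XOX./XX.O, (1,3):+0/...O/.OXX/XX.O, (2,2):+1/...O/.OX./XXXO*
[...O/.OX./XXXO] end (terminal -1, O#2); searched ...O/.OX./XX.O to 6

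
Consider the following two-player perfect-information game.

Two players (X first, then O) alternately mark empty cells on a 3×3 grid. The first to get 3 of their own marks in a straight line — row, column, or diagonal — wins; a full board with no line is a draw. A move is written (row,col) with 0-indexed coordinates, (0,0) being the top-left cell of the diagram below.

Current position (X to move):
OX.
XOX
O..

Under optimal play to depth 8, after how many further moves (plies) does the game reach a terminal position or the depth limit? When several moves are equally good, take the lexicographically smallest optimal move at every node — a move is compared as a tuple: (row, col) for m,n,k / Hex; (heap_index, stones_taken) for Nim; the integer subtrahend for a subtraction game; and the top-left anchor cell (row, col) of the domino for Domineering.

PV length from [OX./XOX/O..]: 2 plies

ply 1, X at OX./XOX/O.. | (0,2)=-1→OXX/XOX/O..*; (2,1)=-1→OX./XOX/OX.; (2,2)=-1→OX./XOX/O.X
ply 2, O at OXX/XOX/O.. | (2,1)=-1→OXX/XOX/OO.; (2,2)=+1→OXX/XOX/O.O*
ply 3: OXX/XOX/O.O is terminal -1 (X); from OX./XOX/O.. depth 8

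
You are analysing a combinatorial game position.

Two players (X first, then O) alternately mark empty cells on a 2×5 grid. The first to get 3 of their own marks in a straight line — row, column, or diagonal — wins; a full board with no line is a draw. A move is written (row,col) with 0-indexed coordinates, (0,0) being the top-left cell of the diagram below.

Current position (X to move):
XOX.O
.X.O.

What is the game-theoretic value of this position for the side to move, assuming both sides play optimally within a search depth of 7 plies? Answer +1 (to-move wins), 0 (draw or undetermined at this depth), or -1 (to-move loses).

value(XOX.O/.X.O., X) = 0

p1 X@[XOX.O/.X.O.]: (0,3)[XOXXO/.X.O.]+0* (1,0)[XOX.O/XX.O.]+0 (1,2)[XOX.O/.XXO.]+0 (1,4)[XOX.O/.X.OX]+0
p2 O@[XOXXO/.X.O.]: (1,0)[XOXXO/OX.O.]+0* (1,2)[XOXXO/.XOO.]+0 (1,4)[XOXXO/.X.OO]+0
p3 X@[XOXXO/OX.O.]: (1,2)[XOXXO/OXXO.]+0* (1,4)[XOXXO/OX.OX]+0
p4 O@[XOXXO/OXXO.]: (1,4)[XOXXO/OXXOO]+0*
p5 X@[XOXXO/OXXOO] terminal +0; root [XOX.O/.X.O.] d7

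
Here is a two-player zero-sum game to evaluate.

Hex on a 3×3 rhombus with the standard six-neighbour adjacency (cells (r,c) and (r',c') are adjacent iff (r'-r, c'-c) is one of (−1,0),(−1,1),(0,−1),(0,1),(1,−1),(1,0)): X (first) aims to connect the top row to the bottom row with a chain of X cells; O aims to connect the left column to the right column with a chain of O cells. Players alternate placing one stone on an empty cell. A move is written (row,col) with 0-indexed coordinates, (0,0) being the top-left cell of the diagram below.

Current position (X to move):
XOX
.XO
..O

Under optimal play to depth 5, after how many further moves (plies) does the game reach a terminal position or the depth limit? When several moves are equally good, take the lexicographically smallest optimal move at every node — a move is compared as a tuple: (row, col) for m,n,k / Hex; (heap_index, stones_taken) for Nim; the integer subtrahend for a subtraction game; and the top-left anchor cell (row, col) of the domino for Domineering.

PV length from [XOX/.XO/..O]: 3 plies

ply 1, X at XOX/.XO/..O | (1,0)=+1→XOX/XXO/..O*; (2,0)=+1→XOX/.XO/X.O; (2,1)=+1→XOX/.XO/.XO
ply 2, O at XOX/XXO/..O | (2,0)=-1→XOX/XXO/O.O*; (2,1)=-1→XOX/XXO/.OO
ply 3, X at XOX/XXO/O.O | (2,1)=+1→XOX/XXO/OXO*
ply 4: XOX/XXO/OXO is terminal -1 (O); from XOX/.XO/..O depth 5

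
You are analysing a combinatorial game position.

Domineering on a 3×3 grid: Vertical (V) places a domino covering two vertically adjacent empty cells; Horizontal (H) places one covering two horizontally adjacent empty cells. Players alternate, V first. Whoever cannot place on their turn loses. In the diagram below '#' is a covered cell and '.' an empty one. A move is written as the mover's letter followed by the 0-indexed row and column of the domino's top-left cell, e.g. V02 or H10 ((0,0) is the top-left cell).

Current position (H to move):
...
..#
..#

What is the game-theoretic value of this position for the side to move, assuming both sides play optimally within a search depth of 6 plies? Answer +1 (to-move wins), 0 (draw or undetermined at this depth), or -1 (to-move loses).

value(.../..#/..#, H) = +1

ply 1, H at .../..#/..# | H00=-1→##./..#/..#; H01=-1→.##/..#/..#; H10=+1→.../###/..#*; H20=-1→.../..#/###
ply 2: .../###/..# is terminal -1 (V); from .../..#/..# depth 6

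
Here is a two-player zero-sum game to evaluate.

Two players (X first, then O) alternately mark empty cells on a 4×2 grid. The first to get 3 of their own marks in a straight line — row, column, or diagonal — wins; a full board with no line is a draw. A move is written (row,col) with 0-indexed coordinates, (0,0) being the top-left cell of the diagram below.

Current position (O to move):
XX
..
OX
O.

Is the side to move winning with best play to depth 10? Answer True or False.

O winning at [XX/../OX/O.]: True

p1 O@[XX/../OX/O.]: (1,0)[XX/O./OX/O.]+1* (1,1)[XX/.O/OX/O.]+0 (3,1)[XX/../OX/OO]-1
p2 X@[XX/O./OX/O.] terminal -1; root [XX/../OX/O.] d10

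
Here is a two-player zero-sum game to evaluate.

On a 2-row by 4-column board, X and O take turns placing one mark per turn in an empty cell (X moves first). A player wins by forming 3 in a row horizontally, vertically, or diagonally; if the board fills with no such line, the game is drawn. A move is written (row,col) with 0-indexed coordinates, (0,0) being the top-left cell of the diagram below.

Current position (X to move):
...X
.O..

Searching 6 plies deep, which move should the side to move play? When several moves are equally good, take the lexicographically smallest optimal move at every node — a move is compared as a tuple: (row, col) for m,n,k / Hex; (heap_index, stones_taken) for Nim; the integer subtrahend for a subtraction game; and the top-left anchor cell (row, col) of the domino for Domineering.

X's best at [...X/.O..]: (0,1)

p1 X@[...X/.O..]: (0,0)[X..X/.O..]-1 (0,1)[.X.X/.O..]+0* (0,2)[..XX/.O..]+0 (1,0)[...X/XO..]+0 (1,2)[...X/.OX.]+0 (1,3)[...X/.O.X]+0
p2 O@[.X.X/.O..]: (0,0)[OX.X/.O..]-1 (0,2)[.XOX/.O..]+0* (1,0)[.X.X/OO..]-1 (1,2)[.X.X/.OO.]-1 (1,3)[.X.X/.O.O]-1
p3 X@[.XOX/.O..]: (0,0)[XXOX/.O..]-1 (1,0)[.XOX/XO..]+0* (1,2)[.XOX/.OX.]+0 (1,3)[.XOX/.O.X]+0
p4 O@[.XOX/XO..]: (0,0)[OXOX/XO..]+0* (1,2)[.XOX/XOO.]+0 (1,3)[.XOX/XO.O]+0
p5 X@[OXOX/XO..]: (1,2)[OXOX/XOX.]+0* (1,3)[OXOX/XO.X]+0
p6 O@[OXOX/XOX.]: (1,3)[OXOX/XOXO]+0*
p7 X@[OXOX/XOXO] terminal +0; root [...X/.O..] d6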